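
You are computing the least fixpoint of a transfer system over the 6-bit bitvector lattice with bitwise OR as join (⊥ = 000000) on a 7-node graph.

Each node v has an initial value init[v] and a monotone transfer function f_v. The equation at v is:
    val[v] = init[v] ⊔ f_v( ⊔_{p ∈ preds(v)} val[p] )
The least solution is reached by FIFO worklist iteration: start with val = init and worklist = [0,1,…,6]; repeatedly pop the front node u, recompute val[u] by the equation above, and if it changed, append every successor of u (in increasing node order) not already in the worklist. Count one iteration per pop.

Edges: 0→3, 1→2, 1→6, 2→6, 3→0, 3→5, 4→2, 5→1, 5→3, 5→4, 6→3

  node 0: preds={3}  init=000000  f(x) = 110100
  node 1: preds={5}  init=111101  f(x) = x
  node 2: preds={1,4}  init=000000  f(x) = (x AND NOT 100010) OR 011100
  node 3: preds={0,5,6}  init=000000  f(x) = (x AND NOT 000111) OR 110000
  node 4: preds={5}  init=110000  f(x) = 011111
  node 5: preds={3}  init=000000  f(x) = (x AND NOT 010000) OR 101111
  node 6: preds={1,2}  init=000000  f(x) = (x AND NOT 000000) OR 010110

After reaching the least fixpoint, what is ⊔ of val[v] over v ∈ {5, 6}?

111111

Iteration log — 16 steps:
  step 1. node 0  ⊔preds=000000  new=110100  old=000000  +wl: 
  step 2. node 1  ⊔preds=000000  new=111101  stable
  step 3. node 2  ⊔preds=111101  new=011101  old=000000  +wl: 
  step 4. node 3  ⊔preds=110100  new=110000  old=000000  +wl: 0
  step 5. node 4  ⊔preds=000000  new=111111  old=110000  +wl: 2
  step 6. node 5  ⊔preds=110000  new=101111  old=000000  +wl: 1,3,4
  step 7. node 6  ⊔preds=111101  new=111111  old=000000  +wl: 
  step 8. node 0  ⊔preds=110000  new=110100  stable
  step 9. node 2  ⊔preds=111111  new=011101  stable
  step 10. node 1  ⊔preds=101111  new=111111  old=111101  +wl: 2,6
  step 11. node 3  ⊔preds=111111  new=111000  old=110000  +wl: 0,5
  step 12. node 4  ⊔preds=101111  new=111111  stable
  step 13. node 2  ⊔preds=111111  new=011101  stable
  step 14. node 6  ⊔preds=111111  new=111111  stable
  step 15. node 0  ⊔preds=111000  new=110100  stable
  step 16. node 5  ⊔preds=111000  new=101111  stable

Least fixpoint reached:
  node 0: 110100
  node 1: 111111
  node 2: 011101
  node 3: 111000
  node 4: 111111
  node 5: 101111
  node 6: 111111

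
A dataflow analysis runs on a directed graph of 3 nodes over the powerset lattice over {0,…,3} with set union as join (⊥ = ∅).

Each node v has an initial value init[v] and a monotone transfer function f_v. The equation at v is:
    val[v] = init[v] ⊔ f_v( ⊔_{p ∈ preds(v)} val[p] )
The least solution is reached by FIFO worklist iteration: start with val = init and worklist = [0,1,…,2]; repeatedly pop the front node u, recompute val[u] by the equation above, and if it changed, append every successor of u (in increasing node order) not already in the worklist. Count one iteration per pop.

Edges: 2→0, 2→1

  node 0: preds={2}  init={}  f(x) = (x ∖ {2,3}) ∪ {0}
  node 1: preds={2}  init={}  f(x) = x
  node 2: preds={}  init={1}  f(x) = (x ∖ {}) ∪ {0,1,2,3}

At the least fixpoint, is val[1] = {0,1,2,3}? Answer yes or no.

Iteration log — 5 steps:
  step 1. node 0  ⊔preds={1}  new={0,1}  old={}  +wl: 
  step 2. node 1  ⊔preds={1}  new={1}  old={}  +wl: 
  step 3. node 2  ⊔preds={}  new={0,1,2,3}  old={1}  +wl: 0,1
  step 4. node 0  ⊔preds={0,1,2,3}  new={0,1}  stable
  step 5. node 1  ⊔preds={0,1,2,3}  new={0,1,2,3}  old={1}  +wl: 

Least fixpoint reached:
  node 0: {0,1}
  node 1: {0,1,2,3}
  node 2: {0,1,2,3}

yes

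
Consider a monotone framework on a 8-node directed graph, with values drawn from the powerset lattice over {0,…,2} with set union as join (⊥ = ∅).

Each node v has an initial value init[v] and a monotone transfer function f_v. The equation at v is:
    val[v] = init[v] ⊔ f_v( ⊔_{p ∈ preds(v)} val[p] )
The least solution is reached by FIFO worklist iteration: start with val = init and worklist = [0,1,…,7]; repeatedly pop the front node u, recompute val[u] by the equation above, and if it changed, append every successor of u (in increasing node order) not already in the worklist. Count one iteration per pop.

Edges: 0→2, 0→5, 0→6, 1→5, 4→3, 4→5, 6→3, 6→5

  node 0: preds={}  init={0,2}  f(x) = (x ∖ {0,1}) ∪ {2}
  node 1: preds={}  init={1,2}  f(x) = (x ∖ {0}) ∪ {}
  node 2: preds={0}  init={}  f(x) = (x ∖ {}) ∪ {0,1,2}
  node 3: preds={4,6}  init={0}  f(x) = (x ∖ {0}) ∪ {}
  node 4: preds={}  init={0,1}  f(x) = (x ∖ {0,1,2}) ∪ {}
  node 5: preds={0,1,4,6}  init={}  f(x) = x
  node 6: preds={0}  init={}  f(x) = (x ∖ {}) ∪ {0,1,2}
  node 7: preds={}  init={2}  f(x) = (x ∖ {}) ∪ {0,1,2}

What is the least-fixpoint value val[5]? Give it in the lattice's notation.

Worklist (10 pops):
  #1 pop 0: in={} → {0,2} (no change)
  #2 pop 1: in={} → {1,2} (no change)
  #3 pop 2: in={0,2} → {0,1,2} (was {}); enqueue []
  #4 pop 3: in={0,1} → {0,1} (was {0}); enqueue []
  #5 pop 4: in={} → {0,1} (no change)
  #6 pop 5: in={0,1,2} → {0,1,2} (was {}); enqueue []
  #7 pop 6: in={0,2} → {0,1,2} (was {}); enqueue [3,5]
  #8 pop 7: in={} → {0,1,2} (was {2}); enqueue []
  #9 pop 3: in={0,1,2} → {0,1,2} (was {0,1}); enqueue []
  #10 pop 5: in={0,1,2} → {0,1,2} (no change)

Fixpoint:
  val[0] = {0,2}
  val[1] = {1,2}
  val[2] = {0,1,2}
  val[3] = {0,1,2}
  val[4] = {0,1}
  val[5] = {0,1,2}
  val[6] = {0,1,2}
  val[7] = {0,1,2}

{0,1,2}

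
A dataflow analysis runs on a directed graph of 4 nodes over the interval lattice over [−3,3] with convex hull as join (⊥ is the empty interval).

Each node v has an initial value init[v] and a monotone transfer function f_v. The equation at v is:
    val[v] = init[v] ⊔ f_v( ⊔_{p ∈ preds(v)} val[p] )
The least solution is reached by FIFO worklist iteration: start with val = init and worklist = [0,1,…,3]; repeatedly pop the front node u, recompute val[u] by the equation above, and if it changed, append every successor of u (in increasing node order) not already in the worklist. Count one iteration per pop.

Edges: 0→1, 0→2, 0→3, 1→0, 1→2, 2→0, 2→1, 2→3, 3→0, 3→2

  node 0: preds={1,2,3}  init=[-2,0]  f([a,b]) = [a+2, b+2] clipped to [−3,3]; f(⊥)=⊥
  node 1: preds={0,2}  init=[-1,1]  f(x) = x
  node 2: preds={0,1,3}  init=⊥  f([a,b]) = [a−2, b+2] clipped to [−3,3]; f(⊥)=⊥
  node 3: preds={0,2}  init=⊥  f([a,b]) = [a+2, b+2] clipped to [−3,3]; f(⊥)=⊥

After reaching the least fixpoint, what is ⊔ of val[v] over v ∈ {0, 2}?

Worklist (8 pops):
  #1 pop 0: in=[-1,1] → [-2,3] (was [-2,0]); enqueue []
  #2 pop 1: in=[-2,3] → [-2,3] (was [-1,1]); enqueue [0]
  #3 pop 2: in=[-2,3] → [-3,3] (was ⊥); enqueue [1]
  #4 pop 3: in=[-3,3] → [-1,3] (was ⊥); enqueue [2]
  #5 pop 0: in=[-3,3] → [-2,3] (no change)
  #6 pop 1: in=[-3,3] → [-3,3] (was [-2,3]); enqueue [0]
  #7 pop 2: in=[-3,3] → [-3,3] (no change)
  #8 pop 0: in=[-3,3] → [-2,3] (no change)

Fixpoint:
  val[0] = [-2,3]
  val[1] = [-3,3]
  val[2] = [-3,3]
  val[3] = [-1,3]

[-3,3]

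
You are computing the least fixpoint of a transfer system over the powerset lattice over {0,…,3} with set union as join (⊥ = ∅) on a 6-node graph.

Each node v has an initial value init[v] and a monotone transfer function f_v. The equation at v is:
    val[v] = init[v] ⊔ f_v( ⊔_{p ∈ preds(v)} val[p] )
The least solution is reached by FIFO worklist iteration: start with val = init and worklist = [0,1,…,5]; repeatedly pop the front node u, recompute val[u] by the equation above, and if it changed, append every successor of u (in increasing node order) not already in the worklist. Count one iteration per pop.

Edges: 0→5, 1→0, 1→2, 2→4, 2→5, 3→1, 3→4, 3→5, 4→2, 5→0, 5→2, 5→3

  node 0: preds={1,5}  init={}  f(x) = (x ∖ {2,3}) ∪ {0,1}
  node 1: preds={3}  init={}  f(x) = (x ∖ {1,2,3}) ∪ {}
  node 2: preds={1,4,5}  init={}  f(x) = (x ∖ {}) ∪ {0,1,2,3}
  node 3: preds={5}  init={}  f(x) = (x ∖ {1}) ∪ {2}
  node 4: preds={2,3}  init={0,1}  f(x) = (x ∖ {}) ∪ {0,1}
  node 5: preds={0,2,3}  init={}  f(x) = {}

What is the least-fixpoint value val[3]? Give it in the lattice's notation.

{2}

Iteration log — 8 steps:
  step 1. node 0  ⊔preds={}  new={0,1}  old={}  +wl: 
  step 2. node 1  ⊔preds={}  new={}  stable
  step 3. node 2  ⊔preds={0,1}  new={0,1,2,3}  old={}  +wl: 
  step 4. node 3  ⊔preds={}  new={2}  old={}  +wl: 1
  step 5. node 4  ⊔preds={0,1,2,3}  new={0,1,2,3}  old={0,1}  +wl: 2
  step 6. node 5  ⊔preds={0,1,2,3}  new={}  stable
  step 7. node 1  ⊔preds={2}  new={}  stable
  step 8. node 2  ⊔preds={0,1,2,3}  new={0,1,2,3}  stable

Least fixpoint reached:
  node 0: {0,1}
  node 1: {}
  node 2: {0,1,2,3}
  node 3: {2}
  node 4: {0,1,2,3}
  node 5: {}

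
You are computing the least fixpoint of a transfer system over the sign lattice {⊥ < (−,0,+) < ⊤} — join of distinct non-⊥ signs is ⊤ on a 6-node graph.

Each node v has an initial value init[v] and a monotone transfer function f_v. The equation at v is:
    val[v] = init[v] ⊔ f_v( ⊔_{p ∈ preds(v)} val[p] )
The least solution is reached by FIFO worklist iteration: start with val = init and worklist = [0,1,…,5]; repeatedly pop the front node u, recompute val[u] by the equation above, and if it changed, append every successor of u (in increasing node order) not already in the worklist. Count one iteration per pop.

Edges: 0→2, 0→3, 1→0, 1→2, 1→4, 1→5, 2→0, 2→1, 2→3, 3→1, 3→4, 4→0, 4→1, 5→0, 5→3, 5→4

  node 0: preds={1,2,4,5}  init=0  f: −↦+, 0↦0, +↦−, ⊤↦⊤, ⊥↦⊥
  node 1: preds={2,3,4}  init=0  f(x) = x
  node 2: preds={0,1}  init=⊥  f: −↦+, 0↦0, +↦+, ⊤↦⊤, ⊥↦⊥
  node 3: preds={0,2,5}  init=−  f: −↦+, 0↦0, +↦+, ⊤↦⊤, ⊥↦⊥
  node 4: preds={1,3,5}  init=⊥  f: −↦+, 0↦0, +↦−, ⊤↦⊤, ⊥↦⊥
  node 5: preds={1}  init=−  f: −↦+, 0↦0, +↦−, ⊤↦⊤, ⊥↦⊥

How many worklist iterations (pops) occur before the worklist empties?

Trace (10 dequeues):
  [1] u=0 | in ⊤ | out ⊤ | prev 0 | push {}
  [2] u=1 | in − | out ⊤ | prev 0 | push {0}
  [3] u=2 | in ⊤ | out ⊤ | prev ⊥ | push {1}
  [4] u=3 | in ⊤ | out ⊤ | prev − | push {}
  [5] u=4 | in ⊤ | out ⊤ | prev ⊥ | push {}
  [6] u=5 | in ⊤ | out ⊤ | prev − | push {3,4}
  [7] u=0 | in ⊤ | out ⊤ | ==
  [8] u=1 | in ⊤ | out ⊤ | ==
  [9] u=3 | in ⊤ | out ⊤ | ==
  [10] u=4 | in ⊤ | out ⊤ | ==

Converged values:
  [0] ⊤
  [1] ⊤
  [2] ⊤
  [3] ⊤
  [4] ⊤
  [5] ⊤

10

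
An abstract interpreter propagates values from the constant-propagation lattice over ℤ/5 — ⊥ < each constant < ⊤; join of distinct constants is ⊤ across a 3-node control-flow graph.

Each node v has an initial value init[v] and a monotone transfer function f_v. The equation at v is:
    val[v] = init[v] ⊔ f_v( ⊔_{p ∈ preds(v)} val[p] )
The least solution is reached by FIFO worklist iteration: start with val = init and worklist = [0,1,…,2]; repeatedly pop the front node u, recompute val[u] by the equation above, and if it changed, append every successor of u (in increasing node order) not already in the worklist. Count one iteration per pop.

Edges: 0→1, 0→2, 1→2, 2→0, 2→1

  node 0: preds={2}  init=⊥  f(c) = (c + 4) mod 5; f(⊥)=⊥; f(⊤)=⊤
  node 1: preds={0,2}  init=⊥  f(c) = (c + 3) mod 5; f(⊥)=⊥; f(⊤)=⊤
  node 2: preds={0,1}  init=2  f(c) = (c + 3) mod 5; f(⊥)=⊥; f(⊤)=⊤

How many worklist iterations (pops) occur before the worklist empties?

Worklist (6 pops):
  #1 pop 0: in=2 → 1 (was ⊥); enqueue []
  #2 pop 1: in=⊤ → ⊤ (was ⊥); enqueue []
  #3 pop 2: in=⊤ → ⊤ (was 2); enqueue [0,1]
  #4 pop 0: in=⊤ → ⊤ (was 1); enqueue [2]
  #5 pop 1: in=⊤ → ⊤ (no change)
  #6 pop 2: in=⊤ → ⊤ (no change)

Fixpoint:
  val[0] = ⊤
  val[1] = ⊤
  val[2] = ⊤

6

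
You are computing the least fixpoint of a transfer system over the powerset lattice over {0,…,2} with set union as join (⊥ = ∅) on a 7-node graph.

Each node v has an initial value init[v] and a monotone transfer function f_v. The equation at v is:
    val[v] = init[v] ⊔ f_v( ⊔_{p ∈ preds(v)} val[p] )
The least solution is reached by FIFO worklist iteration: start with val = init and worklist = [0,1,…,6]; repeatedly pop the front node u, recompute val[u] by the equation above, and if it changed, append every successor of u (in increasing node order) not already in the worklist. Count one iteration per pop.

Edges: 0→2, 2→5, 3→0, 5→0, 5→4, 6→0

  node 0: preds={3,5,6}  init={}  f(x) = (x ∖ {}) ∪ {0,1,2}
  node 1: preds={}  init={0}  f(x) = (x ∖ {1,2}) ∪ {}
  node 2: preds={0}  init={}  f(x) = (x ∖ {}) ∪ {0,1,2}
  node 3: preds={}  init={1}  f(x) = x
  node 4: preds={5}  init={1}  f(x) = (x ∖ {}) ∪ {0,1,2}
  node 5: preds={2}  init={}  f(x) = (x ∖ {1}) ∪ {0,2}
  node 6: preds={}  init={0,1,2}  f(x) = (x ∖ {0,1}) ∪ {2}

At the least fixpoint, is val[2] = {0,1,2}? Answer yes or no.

Trace (9 dequeues):
  [1] u=0 | in {0,1,2} | out {0,1,2} | prev {} | push {}
  [2] u=1 | in {} | out {0} | ==
  [3] u=2 | in {0,1,2} | out {0,1,2} | prev {} | push {}
  [4] u=3 | in {} | out {1} | ==
  [5] u=4 | in {} | out {0,1,2} | prev {1} | push {}
  [6] u=5 | in {0,1,2} | out {0,2} | prev {} | push {0,4}
  [7] u=6 | in {} | out {0,1,2} | ==
  [8] u=0 | in {0,1,2} | out {0,1,2} | ==
  [9] u=4 | in {0,2} | out {0,1,2} | ==

Converged values:
  [0] {0,1,2}
  [1] {0}
  [2] {0,1,2}
  [3] {1}
  [4] {0,1,2}
  [5] {0,2}
  [6] {0,1,2}

yes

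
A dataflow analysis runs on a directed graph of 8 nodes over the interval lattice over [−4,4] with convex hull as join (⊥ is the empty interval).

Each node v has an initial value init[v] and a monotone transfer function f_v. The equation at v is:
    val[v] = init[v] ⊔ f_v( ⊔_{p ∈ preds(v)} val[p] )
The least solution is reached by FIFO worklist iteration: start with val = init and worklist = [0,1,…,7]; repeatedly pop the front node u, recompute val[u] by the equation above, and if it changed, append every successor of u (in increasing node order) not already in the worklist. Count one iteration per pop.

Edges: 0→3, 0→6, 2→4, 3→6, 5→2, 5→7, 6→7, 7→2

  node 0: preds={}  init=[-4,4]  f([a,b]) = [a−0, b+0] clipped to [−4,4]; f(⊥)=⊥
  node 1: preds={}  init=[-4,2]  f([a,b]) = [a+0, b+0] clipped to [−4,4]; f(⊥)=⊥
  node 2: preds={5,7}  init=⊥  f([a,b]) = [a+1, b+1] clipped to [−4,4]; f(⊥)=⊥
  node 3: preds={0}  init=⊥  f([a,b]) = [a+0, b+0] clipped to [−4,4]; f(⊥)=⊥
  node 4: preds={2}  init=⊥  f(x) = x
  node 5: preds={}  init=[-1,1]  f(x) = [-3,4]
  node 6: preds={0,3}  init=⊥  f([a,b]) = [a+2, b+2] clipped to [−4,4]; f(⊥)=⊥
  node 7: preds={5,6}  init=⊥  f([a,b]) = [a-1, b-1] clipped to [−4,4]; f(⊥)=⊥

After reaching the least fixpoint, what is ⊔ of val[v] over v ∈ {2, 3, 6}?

[-4,4]

Iteration log — 10 steps:
  step 1. node 0  ⊔preds=⊥  new=[-4,4]  stable
  step 2. node 1  ⊔preds=⊥  new=[-4,2]  stable
  step 3. node 2  ⊔preds=[-1,1]  new=[0,2]  old=⊥  +wl: 
  step 4. node 3  ⊔preds=[-4,4]  new=[-4,4]  old=⊥  +wl: 
  step 5. node 4  ⊔preds=[0,2]  new=[0,2]  old=⊥  +wl: 
  step 6. node 5  ⊔preds=⊥  new=[-3,4]  old=[-1,1]  +wl: 2
  step 7. node 6  ⊔preds=[-4,4]  new=[-2,4]  old=⊥  +wl: 
  step 8. node 7  ⊔preds=[-3,4]  new=[-4,3]  old=⊥  +wl: 
  step 9. node 2  ⊔preds=[-4,4]  new=[-3,4]  old=[0,2]  +wl: 4
  step 10. node 4  ⊔preds=[-3,4]  new=[-3,4]  old=[0,2]  +wl: 

Least fixpoint reached:
  node 0: [-4,4]
  node 1: [-4,2]
  node 2: [-3,4]
  node 3: [-4,4]
  node 4: [-3,4]
  node 5: [-3,4]
  node 6: [-2,4]
  node 7: [-4,3]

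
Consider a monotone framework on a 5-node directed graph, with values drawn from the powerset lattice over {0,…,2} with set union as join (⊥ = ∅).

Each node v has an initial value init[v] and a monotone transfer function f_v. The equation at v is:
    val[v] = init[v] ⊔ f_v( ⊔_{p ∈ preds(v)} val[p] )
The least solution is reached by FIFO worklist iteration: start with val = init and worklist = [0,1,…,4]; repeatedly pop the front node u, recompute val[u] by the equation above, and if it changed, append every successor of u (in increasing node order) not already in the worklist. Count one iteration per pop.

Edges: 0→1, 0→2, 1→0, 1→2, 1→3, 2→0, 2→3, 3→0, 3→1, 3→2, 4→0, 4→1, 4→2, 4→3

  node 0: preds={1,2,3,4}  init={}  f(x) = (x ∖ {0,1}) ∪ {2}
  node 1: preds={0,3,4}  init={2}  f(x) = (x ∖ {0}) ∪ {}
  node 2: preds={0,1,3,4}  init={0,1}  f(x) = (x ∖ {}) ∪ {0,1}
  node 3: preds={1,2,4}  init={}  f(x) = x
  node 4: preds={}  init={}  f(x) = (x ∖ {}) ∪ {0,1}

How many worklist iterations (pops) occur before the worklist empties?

10

Trace (10 dequeues):
  [1] u=0 | in {0,1,2} | out {2} | prev {} | push {}
  [2] u=1 | in {2} | out {2} | ==
  [3] u=2 | in {2} | out {0,1,2} | prev {0,1} | push {0}
  [4] u=3 | in {0,1,2} | out {0,1,2} | prev {} | push {1,2}
  [5] u=4 | in {} | out {0,1} | prev {} | push {3}
  [6] u=0 | in {0,1,2} | out {2} | ==
  [7] u=1 | in {0,1,2} | out {1,2} | prev {2} | push {0}
  [8] u=2 | in {0,1,2} | out {0,1,2} | ==
  [9] u=3 | in {0,1,2} | out {0,1,2} | ==
  [10] u=0 | in {0,1,2} | out {2} | ==

Converged values:
  [0] {2}
  [1] {1,2}
  [2] {0,1,2}
  [3] {0,1,2}
  [4] {0,1}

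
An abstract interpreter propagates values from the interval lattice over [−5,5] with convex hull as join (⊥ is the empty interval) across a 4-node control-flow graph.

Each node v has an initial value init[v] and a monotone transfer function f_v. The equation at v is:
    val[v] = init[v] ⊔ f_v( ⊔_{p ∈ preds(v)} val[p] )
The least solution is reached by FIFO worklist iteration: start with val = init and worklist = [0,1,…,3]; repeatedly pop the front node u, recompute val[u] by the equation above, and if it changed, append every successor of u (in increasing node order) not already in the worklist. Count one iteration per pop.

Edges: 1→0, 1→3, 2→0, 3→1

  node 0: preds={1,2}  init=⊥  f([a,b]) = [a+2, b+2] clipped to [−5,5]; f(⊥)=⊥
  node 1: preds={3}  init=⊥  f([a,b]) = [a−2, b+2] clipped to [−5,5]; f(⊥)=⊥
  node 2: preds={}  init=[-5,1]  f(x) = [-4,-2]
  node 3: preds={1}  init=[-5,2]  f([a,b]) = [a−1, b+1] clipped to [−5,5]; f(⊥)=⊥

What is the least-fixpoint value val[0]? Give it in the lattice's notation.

Iteration log — 8 steps:
  step 1. node 0  ⊔preds=[-5,1]  new=[-3,3]  old=⊥  +wl: 
  step 2. node 1  ⊔preds=[-5,2]  new=[-5,4]  old=⊥  +wl: 0
  step 3. node 2  ⊔preds=⊥  new=[-5,1]  stable
  step 4. node 3  ⊔preds=[-5,4]  new=[-5,5]  old=[-5,2]  +wl: 1
  step 5. node 0  ⊔preds=[-5,4]  new=[-3,5]  old=[-3,3]  +wl: 
  step 6. node 1  ⊔preds=[-5,5]  new=[-5,5]  old=[-5,4]  +wl: 0,3
  step 7. node 0  ⊔preds=[-5,5]  new=[-3,5]  stable
  step 8. node 3  ⊔preds=[-5,5]  new=[-5,5]  stable

Least fixpoint reached:
  node 0: [-3,5]
  node 1: [-5,5]
  node 2: [-5,1]
  node 3: [-5,5]

[-3,5]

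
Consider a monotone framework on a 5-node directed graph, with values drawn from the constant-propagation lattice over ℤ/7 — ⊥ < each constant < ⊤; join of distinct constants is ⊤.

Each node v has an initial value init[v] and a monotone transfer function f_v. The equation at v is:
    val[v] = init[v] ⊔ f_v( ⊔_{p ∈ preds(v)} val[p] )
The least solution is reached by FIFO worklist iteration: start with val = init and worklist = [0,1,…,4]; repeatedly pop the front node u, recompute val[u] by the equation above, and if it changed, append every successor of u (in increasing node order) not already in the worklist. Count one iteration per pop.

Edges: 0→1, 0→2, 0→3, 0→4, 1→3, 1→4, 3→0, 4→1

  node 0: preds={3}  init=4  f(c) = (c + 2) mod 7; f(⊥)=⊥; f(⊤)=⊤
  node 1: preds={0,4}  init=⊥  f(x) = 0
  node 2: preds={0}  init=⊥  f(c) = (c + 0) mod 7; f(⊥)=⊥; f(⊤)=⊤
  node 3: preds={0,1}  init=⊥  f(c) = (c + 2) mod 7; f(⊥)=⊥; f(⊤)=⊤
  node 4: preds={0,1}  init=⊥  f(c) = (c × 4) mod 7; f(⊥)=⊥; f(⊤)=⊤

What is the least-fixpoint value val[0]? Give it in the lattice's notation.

⊤

Iteration log — 10 steps:
  step 1. node 0  ⊔preds=⊥  new=4  stable
  step 2. node 1  ⊔preds=4  new=0  old=⊥  +wl: 
  step 3. node 2  ⊔preds=4  new=4  old=⊥  +wl: 
  step 4. node 3  ⊔preds=⊤  new=⊤  old=⊥  +wl: 0
  step 5. node 4  ⊔preds=⊤  new=⊤  old=⊥  +wl: 1
  step 6. node 0  ⊔preds=⊤  new=⊤  old=4  +wl: 2,3,4
  step 7. node 1  ⊔preds=⊤  new=0  stable
  step 8. node 2  ⊔preds=⊤  new=⊤  old=4  +wl: 
  step 9. node 3  ⊔preds=⊤  new=⊤  stable
  step 10. node 4  ⊔preds=⊤  new=⊤  stable

Least fixpoint reached:
  node 0: ⊤
  node 1: 0
  node 2: ⊤
  node 3: ⊤
  node 4: ⊤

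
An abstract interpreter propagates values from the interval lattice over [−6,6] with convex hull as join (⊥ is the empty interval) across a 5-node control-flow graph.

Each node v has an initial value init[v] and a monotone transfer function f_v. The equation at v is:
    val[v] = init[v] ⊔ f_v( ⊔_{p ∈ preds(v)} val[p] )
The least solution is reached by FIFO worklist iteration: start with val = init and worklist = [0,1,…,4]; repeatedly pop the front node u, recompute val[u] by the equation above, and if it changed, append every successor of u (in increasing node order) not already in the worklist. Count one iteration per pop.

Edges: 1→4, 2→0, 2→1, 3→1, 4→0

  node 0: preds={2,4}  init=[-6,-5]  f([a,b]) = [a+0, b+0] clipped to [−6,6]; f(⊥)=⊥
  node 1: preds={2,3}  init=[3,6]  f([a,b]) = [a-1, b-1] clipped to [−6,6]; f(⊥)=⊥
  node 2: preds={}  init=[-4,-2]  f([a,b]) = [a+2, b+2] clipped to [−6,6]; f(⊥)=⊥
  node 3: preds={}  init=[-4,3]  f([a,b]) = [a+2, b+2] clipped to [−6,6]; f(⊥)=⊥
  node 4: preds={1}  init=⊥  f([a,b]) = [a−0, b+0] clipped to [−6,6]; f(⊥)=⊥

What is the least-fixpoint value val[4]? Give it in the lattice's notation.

Trace (6 dequeues):
  [1] u=0 | in [-4,-2] | out [-6,-2] | prev [-6,-5] | push {}
  [2] u=1 | in [-4,3] | out [-5,6] | prev [3,6] | push {}
  [3] u=2 | in ⊥ | out [-4,-2] | ==
  [4] u=3 | in ⊥ | out [-4,3] | ==
  [5] u=4 | in [-5,6] | out [-5,6] | prev ⊥ | push {0}
  [6] u=0 | in [-5,6] | out [-6,6] | prev [-6,-2] | push {}

Converged values:
  [0] [-6,6]
  [1] [-5,6]
  [2] [-4,-2]
  [3] [-4,3]
  [4] [-5,6]

[-5,6]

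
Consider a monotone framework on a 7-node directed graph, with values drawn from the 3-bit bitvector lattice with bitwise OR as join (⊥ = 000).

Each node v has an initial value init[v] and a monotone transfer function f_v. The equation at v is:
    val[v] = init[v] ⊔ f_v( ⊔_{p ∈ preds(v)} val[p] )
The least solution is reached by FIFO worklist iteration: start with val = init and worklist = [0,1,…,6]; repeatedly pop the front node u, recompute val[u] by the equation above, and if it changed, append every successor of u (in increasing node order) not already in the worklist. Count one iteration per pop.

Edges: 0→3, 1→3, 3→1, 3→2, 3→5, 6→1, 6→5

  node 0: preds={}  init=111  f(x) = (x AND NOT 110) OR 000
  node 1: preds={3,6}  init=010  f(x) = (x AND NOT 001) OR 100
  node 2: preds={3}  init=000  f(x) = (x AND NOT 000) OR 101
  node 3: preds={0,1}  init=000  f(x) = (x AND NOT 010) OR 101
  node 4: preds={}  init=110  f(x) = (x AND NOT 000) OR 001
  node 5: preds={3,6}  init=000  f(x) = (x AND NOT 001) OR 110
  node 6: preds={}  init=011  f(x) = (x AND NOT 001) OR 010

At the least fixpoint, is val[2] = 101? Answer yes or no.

yes

Worklist (9 pops):
  #1 pop 0: in=000 → 111 (no change)
  #2 pop 1: in=011 → 110 (was 010); enqueue []
  #3 pop 2: in=000 → 101 (was 000); enqueue []
  #4 pop 3: in=111 → 101 (was 000); enqueue [1,2]
  #5 pop 4: in=000 → 111 (was 110); enqueue []
  #6 pop 5: in=111 → 110 (was 000); enqueue []
  #7 pop 6: in=000 → 011 (no change)
  #8 pop 1: in=111 → 110 (no change)
  #9 pop 2: in=101 → 101 (no change)

Fixpoint:
  val[0] = 111
  val[1] = 110
  val[2] = 101
  val[3] = 101
  val[4] = 111
  val[5] = 110
  val[6] = 011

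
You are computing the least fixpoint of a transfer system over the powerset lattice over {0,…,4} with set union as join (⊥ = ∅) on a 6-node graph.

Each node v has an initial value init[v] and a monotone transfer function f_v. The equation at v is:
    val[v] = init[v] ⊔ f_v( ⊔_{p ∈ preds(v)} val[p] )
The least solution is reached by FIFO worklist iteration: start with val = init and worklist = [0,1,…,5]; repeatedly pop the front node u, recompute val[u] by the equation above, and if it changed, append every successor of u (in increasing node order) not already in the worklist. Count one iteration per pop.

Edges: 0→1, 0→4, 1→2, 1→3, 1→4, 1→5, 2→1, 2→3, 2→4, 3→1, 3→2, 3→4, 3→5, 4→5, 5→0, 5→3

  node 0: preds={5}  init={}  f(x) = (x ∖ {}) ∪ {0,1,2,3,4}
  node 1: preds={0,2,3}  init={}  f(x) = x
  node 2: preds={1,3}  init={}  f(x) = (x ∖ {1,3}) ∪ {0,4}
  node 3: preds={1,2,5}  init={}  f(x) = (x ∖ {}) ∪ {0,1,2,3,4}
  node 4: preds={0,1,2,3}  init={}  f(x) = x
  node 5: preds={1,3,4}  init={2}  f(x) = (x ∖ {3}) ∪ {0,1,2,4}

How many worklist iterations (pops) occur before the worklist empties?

10

Trace (10 dequeues):
  [1] u=0 | in {2} | out {0,1,2,3,4} | prev {} | push {}
  [2] u=1 | in {0,1,2,3,4} | out {0,1,2,3,4} | prev {} | push {}
  [3] u=2 | in {0,1,2,3,4} | out {0,2,4} | prev {} | push {1}
  [4] u=3 | in {0,1,2,3,4} | out {0,1,2,3,4} | prev {} | push {2}
  [5] u=4 | in {0,1,2,3,4} | out {0,1,2,3,4} | prev {} | push {}
  [6] u=5 | in {0,1,2,3,4} | out {0,1,2,4} | prev {2} | push {0,3}
  [7] u=1 | in {0,1,2,3,4} | out {0,1,2,3,4} | ==
  [8] u=2 | in {0,1,2,3,4} | out {0,2,4} | ==
  [9] u=0 | in {0,1,2,4} | out {0,1,2,3,4} | ==
  [10] u=3 | in {0,1,2,3,4} | out {0,1,2,3,4} | ==

Converged values:
  [0] {0,1,2,3,4}
  [1] {0,1,2,3,4}
  [2] {0,2,4}
  [3] {0,1,2,3,4}
  [4] {0,1,2,3,4}
  [5] {0,1,2,4}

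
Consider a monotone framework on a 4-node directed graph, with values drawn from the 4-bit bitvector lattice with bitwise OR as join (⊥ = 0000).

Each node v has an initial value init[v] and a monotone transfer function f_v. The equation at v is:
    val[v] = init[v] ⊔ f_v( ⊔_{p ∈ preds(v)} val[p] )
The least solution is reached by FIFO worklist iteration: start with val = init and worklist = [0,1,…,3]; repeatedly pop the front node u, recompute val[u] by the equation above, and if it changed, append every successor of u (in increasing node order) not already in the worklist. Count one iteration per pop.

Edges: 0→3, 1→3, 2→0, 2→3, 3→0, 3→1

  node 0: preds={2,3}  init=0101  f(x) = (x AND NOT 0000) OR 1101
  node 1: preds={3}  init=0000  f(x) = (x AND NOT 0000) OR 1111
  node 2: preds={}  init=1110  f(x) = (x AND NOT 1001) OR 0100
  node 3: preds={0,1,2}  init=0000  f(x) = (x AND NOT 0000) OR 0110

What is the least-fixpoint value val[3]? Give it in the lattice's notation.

Iteration log — 6 steps:
  step 1. node 0  ⊔preds=1110  new=1111  old=0101  +wl: 
  step 2. node 1  ⊔preds=0000  new=1111  old=0000  +wl: 
  step 3. node 2  ⊔preds=0000  new=1110  stable
  step 4. node 3  ⊔preds=1111  new=1111  old=0000  +wl: 0,1
  step 5. node 0  ⊔preds=1111  new=1111  stable
  step 6. node 1  ⊔preds=1111  new=1111  stable

Least fixpoint reached:
  node 0: 1111
  node 1: 1111
  node 2: 1110
  node 3: 1111

1111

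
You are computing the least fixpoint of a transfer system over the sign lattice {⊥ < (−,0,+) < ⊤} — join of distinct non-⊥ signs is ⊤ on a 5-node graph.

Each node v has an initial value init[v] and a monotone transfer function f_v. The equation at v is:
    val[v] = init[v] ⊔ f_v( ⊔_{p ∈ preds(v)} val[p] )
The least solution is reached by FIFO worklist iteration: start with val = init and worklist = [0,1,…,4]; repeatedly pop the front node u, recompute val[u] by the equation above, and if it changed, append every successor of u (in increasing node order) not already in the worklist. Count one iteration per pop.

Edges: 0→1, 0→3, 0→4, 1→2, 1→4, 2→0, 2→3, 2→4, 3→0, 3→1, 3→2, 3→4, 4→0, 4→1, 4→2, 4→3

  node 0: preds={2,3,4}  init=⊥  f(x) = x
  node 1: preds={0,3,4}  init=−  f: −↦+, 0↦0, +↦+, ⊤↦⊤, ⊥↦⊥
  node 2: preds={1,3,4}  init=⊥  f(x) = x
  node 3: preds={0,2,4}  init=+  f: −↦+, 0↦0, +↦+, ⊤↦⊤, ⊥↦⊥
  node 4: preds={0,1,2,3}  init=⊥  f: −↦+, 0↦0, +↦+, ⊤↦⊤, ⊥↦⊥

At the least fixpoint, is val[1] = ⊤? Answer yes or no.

yes

Trace (10 dequeues):
  [1] u=0 | in + | out + | prev ⊥ | push {}
  [2] u=1 | in + | out ⊤ | prev − | push {}
  [3] u=2 | in ⊤ | out ⊤ | prev ⊥ | push {0}
  [4] u=3 | in ⊤ | out ⊤ | prev + | push {1,2}
  [5] u=4 | in ⊤ | out ⊤ | prev ⊥ | push {3}
  [6] u=0 | in ⊤ | out ⊤ | prev + | push {4}
  [7] u=1 | in ⊤ | out ⊤ | ==
  [8] u=2 | in ⊤ | out ⊤ | ==
  [9] u=3 | in ⊤ | out ⊤ | ==
  [10] u=4 | in ⊤ | out ⊤ | ==

Converged values:
  [0] ⊤
  [1] ⊤
  [2] ⊤
  [3] ⊤
  [4] ⊤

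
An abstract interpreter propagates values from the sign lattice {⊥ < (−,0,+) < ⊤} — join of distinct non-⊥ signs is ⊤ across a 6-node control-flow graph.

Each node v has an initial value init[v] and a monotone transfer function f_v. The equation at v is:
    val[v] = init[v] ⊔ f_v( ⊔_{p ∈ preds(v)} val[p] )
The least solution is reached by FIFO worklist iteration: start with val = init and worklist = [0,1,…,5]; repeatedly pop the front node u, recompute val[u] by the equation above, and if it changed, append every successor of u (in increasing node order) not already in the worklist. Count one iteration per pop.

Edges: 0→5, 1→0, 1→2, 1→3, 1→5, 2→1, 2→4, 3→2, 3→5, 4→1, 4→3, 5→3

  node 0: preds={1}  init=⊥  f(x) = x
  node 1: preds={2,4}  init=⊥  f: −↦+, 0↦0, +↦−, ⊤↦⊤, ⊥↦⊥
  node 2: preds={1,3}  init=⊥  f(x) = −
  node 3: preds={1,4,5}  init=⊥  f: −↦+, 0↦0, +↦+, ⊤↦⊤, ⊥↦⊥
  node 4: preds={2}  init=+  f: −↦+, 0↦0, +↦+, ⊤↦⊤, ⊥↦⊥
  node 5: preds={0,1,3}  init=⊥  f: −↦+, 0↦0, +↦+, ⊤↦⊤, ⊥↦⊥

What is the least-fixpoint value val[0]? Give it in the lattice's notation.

⊤

Iteration log — 13 steps:
  step 1. node 0  ⊔preds=⊥  new=⊥  stable
  step 2. node 1  ⊔preds=+  new=−  old=⊥  +wl: 0
  step 3. node 2  ⊔preds=−  new=−  old=⊥  +wl: 1
  step 4. node 3  ⊔preds=⊤  new=⊤  old=⊥  +wl: 2
  step 5. node 4  ⊔preds=−  new=+  stable
  step 6. node 5  ⊔preds=⊤  new=⊤  old=⊥  +wl: 3
  step 7. node 0  ⊔preds=−  new=−  old=⊥  +wl: 5
  step 8. node 1  ⊔preds=⊤  new=⊤  old=−  +wl: 0
  step 9. node 2  ⊔preds=⊤  new=−  stable
  step 10. node 3  ⊔preds=⊤  new=⊤  stable
  step 11. node 5  ⊔preds=⊤  new=⊤  stable
  step 12. node 0  ⊔preds=⊤  new=⊤  old=−  +wl: 5
  step 13. node 5  ⊔preds=⊤  new=⊤  stable

Least fixpoint reached:
  node 0: ⊤
  node 1: ⊤
  node 2: −
  node 3: ⊤
  node 4: +
  node 5: ⊤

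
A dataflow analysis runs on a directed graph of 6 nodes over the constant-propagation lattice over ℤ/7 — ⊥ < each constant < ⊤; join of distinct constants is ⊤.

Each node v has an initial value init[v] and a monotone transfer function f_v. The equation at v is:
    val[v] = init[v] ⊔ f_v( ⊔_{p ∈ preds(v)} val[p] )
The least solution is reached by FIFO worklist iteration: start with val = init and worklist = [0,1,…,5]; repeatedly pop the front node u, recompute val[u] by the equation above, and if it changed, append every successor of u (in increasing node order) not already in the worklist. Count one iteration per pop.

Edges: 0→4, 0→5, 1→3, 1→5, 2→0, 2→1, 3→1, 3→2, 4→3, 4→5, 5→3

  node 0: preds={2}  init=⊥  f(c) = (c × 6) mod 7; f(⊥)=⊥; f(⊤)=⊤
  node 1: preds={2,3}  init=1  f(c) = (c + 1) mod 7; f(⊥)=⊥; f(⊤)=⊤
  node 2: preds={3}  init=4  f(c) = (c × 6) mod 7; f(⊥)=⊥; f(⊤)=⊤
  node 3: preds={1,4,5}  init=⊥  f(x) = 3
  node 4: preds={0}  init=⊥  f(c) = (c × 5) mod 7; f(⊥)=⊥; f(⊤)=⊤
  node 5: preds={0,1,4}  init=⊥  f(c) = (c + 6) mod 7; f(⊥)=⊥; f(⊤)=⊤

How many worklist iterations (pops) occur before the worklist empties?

9

Worklist (9 pops):
  #1 pop 0: in=4 → 3 (was ⊥); enqueue []
  #2 pop 1: in=4 → ⊤ (was 1); enqueue []
  #3 pop 2: in=⊥ → 4 (no change)
  #4 pop 3: in=⊤ → 3 (was ⊥); enqueue [1,2]
  #5 pop 4: in=3 → 1 (was ⊥); enqueue [3]
  #6 pop 5: in=⊤ → ⊤ (was ⊥); enqueue []
  #7 pop 1: in=⊤ → ⊤ (no change)
  #8 pop 2: in=3 → 4 (no change)
  #9 pop 3: in=⊤ → 3 (no change)

Fixpoint:
  val[0] = 3
  val[1] = ⊤
  val[2] = 4
  val[3] = 3
  val[4] = 1
  val[5] = ⊤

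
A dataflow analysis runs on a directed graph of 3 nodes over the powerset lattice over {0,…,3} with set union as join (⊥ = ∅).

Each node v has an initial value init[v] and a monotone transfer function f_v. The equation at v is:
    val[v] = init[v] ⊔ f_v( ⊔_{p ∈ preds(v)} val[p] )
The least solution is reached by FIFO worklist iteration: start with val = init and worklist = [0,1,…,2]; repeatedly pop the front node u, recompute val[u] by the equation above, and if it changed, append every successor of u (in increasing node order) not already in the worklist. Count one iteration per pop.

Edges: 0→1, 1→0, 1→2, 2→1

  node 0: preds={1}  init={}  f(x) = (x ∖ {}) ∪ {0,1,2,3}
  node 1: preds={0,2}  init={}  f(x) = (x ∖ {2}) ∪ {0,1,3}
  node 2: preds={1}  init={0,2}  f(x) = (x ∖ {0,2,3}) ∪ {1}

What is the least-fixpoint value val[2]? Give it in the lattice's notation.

{0,1,2}

Trace (5 dequeues):
  [1] u=0 | in {} | out {0,1,2,3} | prev {} | push {}
  [2] u=1 | in {0,1,2,3} | out {0,1,3} | prev {} | push {0}
  [3] u=2 | in {0,1,3} | out {0,1,2} | prev {0,2} | push {1}
  [4] u=0 | in {0,1,3} | out {0,1,2,3} | ==
  [5] u=1 | in {0,1,2,3} | out {0,1,3} | ==

Converged values:
  [0] {0,1,2,3}
  [1] {0,1,3}
  [2] {0,1,2}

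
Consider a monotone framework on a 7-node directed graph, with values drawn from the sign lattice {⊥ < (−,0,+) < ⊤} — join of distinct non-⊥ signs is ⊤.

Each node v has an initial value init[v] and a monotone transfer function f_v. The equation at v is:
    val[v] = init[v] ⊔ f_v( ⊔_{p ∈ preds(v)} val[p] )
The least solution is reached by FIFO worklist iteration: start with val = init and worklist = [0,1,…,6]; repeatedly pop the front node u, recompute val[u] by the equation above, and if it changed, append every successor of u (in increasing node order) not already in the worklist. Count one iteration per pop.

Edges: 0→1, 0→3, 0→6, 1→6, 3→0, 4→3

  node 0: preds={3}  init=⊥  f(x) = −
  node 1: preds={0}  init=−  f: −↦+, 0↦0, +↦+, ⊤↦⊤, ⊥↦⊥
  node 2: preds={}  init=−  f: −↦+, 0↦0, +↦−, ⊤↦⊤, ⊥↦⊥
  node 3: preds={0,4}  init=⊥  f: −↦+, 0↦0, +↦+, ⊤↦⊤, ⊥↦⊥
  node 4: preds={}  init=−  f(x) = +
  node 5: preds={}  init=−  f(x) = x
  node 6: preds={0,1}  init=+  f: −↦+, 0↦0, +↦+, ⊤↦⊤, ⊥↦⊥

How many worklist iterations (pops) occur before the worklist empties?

10

Iteration log — 10 steps:
  step 1. node 0  ⊔preds=⊥  new=−  old=⊥  +wl: 
  step 2. node 1  ⊔preds=−  new=⊤  old=−  +wl: 
  step 3. node 2  ⊔preds=⊥  new=−  stable
  step 4. node 3  ⊔preds=−  new=+  old=⊥  +wl: 0
  step 5. node 4  ⊔preds=⊥  new=⊤  old=−  +wl: 3
  step 6. node 5  ⊔preds=⊥  new=−  stable
  step 7. node 6  ⊔preds=⊤  new=⊤  old=+  +wl: 
  step 8. node 0  ⊔preds=+  new=−  stable
  step 9. node 3  ⊔preds=⊤  new=⊤  old=+  +wl: 0
  step 10. node 0  ⊔preds=⊤  new=−  stable

Least fixpoint reached:
  node 0: −
  node 1: ⊤
  node 2: −
  node 3: ⊤
  node 4: ⊤
  node 5: −
  node 6: ⊤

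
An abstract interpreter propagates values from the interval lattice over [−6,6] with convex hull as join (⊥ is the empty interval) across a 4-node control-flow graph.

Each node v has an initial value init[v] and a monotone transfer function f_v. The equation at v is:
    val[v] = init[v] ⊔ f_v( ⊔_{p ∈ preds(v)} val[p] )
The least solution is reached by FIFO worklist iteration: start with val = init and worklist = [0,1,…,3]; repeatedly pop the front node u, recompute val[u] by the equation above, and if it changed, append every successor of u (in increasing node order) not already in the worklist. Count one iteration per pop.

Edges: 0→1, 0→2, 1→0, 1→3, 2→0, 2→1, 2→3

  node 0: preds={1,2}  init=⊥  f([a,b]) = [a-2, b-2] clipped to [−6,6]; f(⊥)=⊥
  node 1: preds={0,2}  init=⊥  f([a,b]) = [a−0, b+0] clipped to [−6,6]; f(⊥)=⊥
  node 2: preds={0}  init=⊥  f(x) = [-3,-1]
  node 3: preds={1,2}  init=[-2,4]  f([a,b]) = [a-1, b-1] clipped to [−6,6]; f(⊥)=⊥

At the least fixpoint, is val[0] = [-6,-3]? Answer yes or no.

Trace (13 dequeues):
  [1] u=0 | in ⊥ | out ⊥ | ==
  [2] u=1 | in ⊥ | out ⊥ | ==
  [3] u=2 | in ⊥ | out [-3,-1] | prev ⊥ | push {0,1}
  [4] u=3 | in [-3,-1] | out [-4,4] | prev [-2,4] | push {}
  [5] u=0 | in [-3,-1] | out [-5,-3] | prev ⊥ | push {2}
  [6] u=1 | in [-5,-1] | out [-5,-1] | prev ⊥ | push {0,3}
  [7] u=2 | in [-5,-3] | out [-3,-1] | ==
  [8] u=0 | in [-5,-1] | out [-6,-3] | prev [-5,-3] | push {1,2}
  [9] u=3 | in [-5,-1] | out [-6,4] | prev [-4,4] | push {}
  [10] u=1 | in [-6,-1] | out [-6,-1] | prev [-5,-1] | push {0,3}
  [11] u=2 | in [-6,-3] | out [-3,-1] | ==
  [12] u=0 | in [-6,-1] | out [-6,-3] | ==
  [13] u=3 | in [-6,-1] | out [-6,4] | ==

Converged values:
  [0] [-6,-3]
  [1] [-6,-1]
  [2] [-3,-1]
  [3] [-6,4]

yes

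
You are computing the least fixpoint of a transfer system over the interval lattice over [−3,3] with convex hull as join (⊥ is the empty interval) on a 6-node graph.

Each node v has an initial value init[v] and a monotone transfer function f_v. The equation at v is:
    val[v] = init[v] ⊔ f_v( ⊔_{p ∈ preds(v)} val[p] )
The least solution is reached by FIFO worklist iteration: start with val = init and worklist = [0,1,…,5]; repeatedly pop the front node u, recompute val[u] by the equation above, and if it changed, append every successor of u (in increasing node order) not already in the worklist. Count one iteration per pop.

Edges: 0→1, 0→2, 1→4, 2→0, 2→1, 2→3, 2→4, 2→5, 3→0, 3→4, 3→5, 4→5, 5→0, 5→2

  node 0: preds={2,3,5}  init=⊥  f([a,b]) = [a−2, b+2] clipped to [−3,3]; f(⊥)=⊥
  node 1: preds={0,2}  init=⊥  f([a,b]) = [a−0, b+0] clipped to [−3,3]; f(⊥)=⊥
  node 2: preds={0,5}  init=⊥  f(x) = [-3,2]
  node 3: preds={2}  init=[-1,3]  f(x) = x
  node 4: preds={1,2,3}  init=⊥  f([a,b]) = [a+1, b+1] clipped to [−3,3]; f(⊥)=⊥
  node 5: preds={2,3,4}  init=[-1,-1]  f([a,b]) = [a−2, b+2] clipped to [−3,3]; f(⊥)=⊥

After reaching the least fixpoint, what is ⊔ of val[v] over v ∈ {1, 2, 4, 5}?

[-3,3]

Worklist (9 pops):
  #1 pop 0: in=[-1,3] → [-3,3] (was ⊥); enqueue []
  #2 pop 1: in=[-3,3] → [-3,3] (was ⊥); enqueue []
  #3 pop 2: in=[-3,3] → [-3,2] (was ⊥); enqueue [0,1]
  #4 pop 3: in=[-3,2] → [-3,3] (was [-1,3]); enqueue []
  #5 pop 4: in=[-3,3] → [-2,3] (was ⊥); enqueue []
  #6 pop 5: in=[-3,3] → [-3,3] (was [-1,-1]); enqueue [2]
  #7 pop 0: in=[-3,3] → [-3,3] (no change)
  #8 pop 1: in=[-3,3] → [-3,3] (no change)
  #9 pop 2: in=[-3,3] → [-3,2] (no change)

Fixpoint:
  val[0] = [-3,3]
  val[1] = [-3,3]
  val[2] = [-3,2]
  val[3] = [-3,3]
  val[4] = [-2,3]
  val[5] = [-3,3]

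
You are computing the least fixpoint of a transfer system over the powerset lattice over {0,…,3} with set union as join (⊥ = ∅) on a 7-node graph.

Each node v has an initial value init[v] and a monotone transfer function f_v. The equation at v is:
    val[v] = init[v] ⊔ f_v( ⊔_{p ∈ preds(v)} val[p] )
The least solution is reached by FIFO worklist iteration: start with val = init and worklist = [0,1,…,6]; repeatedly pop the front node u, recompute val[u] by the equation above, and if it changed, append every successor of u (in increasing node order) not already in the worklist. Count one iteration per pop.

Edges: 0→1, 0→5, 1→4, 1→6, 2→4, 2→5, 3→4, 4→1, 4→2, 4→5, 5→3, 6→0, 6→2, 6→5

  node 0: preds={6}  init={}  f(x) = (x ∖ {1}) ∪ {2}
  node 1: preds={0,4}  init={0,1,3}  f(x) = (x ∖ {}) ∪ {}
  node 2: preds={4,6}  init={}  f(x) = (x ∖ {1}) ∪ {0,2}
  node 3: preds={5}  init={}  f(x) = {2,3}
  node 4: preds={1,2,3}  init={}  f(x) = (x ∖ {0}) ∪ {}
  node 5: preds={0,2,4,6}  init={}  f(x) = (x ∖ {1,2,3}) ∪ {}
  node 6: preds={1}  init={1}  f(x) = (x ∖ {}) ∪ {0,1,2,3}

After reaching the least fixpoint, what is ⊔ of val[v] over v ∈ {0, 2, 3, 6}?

Iteration log — 14 steps:
  step 1. node 0  ⊔preds={1}  new={2}  old={}  +wl: 
  step 2. node 1  ⊔preds={2}  new={0,1,2,3}  old={0,1,3}  +wl: 
  step 3. node 2  ⊔preds={1}  new={0,2}  old={}  +wl: 
  step 4. node 3  ⊔preds={}  new={2,3}  old={}  +wl: 
  step 5. node 4  ⊔preds={0,1,2,3}  new={1,2,3}  old={}  +wl: 1,2
  step 6. node 5  ⊔preds={0,1,2,3}  new={0}  old={}  +wl: 3
  step 7. node 6  ⊔preds={0,1,2,3}  new={0,1,2,3}  old={1}  +wl: 0,5
  step 8. node 1  ⊔preds={1,2,3}  new={0,1,2,3}  stable
  step 9. node 2  ⊔preds={0,1,2,3}  new={0,2,3}  old={0,2}  +wl: 4
  step 10. node 3  ⊔preds={0}  new={2,3}  stable
  step 11. node 0  ⊔preds={0,1,2,3}  new={0,2,3}  old={2}  +wl: 1
  step 12. node 5  ⊔preds={0,1,2,3}  new={0}  stable
  step 13. node 4  ⊔preds={0,1,2,3}  new={1,2,3}  stable
  step 14. node 1  ⊔preds={0,1,2,3}  new={0,1,2,3}  stable

Least fixpoint reached:
  node 0: {0,2,3}
  node 1: {0,1,2,3}
  node 2: {0,2,3}
  node 3: {2,3}
  node 4: {1,2,3}
  node 5: {0}
  node 6: {0,1,2,3}

{0,1,2,3}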